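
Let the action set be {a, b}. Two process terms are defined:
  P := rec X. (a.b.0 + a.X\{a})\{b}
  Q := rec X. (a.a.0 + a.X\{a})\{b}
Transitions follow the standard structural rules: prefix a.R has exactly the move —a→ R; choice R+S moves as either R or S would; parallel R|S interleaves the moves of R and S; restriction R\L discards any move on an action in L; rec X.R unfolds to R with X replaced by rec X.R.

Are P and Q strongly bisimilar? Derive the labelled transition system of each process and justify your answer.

P's transition system — 3 states:
  p0 = rec X. (a.b.0 + a.X\{a})\{b} has moves —a→ p1, —a→ p2
  p1 = (b.0)\{b} has moves ·
  p2 = (rec X. (a.b.0 + a.X\{a})\{b})\{a}\{b} has moves ·
Q's transition system — 4 states:
  q0 = rec X. (a.a.0 + a.X\{a})\{b} has moves —a→ q1, —a→ q2
  q1 = (a.0)\{b} has moves —a→ q3
  q2 = (rec X. (a.a.0 + a.X\{a})\{b})\{a}\{b} has moves ·
  q3 = 0\{b} has moves ·
Partition-refinement fixed point:
  B0 = {p0, q1}
  B1 = {p1, p2, q2, q3}
  B2 = {q0}
p0 ∈ B0, q0 ∈ B2 → different blocks

P ≁ Q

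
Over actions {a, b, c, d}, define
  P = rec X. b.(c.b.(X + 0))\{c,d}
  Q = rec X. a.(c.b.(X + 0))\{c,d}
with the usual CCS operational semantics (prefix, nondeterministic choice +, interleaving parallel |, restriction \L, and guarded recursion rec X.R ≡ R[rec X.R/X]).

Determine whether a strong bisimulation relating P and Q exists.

not bisimilar

LTS(P): 2 reachable states
  m0 = rec X. b.(c.b.(X + 0))\{c,d} → -b-> m1
  m1 = (c.b.((rec X. b.(c.b.(X + 0))\{c,d}) + 0))\{c,d} → ∅
LTS(Q): 2 reachable states
  n0 = rec X. a.(c.b.(X + 0))\{c,d} → -a-> n1
  n1 = (c.b.((rec X. a.(c.b.(X + 0))\{c,d}) + 0))\{c,d} → ∅
Bisimilarity quotient blocks:
  B0 = {m0}
  B1 = {m1, n1}
  B2 = {n0}
m0 ∈ B0, n0 ∈ B2 → different blocks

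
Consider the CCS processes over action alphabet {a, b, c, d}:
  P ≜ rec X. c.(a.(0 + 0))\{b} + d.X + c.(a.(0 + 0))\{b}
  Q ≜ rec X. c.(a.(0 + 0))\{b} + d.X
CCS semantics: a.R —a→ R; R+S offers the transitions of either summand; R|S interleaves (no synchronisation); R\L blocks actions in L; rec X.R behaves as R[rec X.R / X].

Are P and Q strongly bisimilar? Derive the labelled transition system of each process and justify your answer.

LTS(P): 3 reachable states
  p0 = rec X. c.(a.(0 + 0))\{b} + d.X + c.(a.(0 + 0))\{b} ⊢ —c→ p1, —d→ p0
  p1 = (a.(0 + 0))\{b} ⊢ —a→ p2
  p2 = (0 + 0)\{b} ⊢ deadlocked
LTS(Q): 3 reachable states
  q0 = rec X. c.(a.(0 + 0))\{b} + d.X ⊢ —c→ q1, —d→ q0
  q1 = (a.(0 + 0))\{b} ⊢ —a→ q2
  q2 = (0 + 0)\{b} ⊢ deadlocked
Coarsest stable partition (strong bisimilarity classes):
  B0 = {p0, q0}
  B1 = {p1, q1}
  B2 = {p2, q2}
p0 ∈ B0, q0 ∈ B0 → same block

bisimilar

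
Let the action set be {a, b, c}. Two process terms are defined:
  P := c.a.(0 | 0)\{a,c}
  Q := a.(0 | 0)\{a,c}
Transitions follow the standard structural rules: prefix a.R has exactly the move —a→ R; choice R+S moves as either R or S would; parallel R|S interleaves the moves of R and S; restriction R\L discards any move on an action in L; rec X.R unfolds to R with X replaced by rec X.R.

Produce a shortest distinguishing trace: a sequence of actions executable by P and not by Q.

c

LTS(P): 3 reachable states
  u0 = c.a.(0 | 0)\{a,c} ⊢ --c--▸ u1
  u1 = a.(0 | 0)\{a,c} ⊢ --a--▸ u2
  u2 = (0 | 0)\{a,c} ⊢ ·
LTS(Q): 2 reachable states
  v0 = a.(0 | 0)\{a,c} ⊢ --a--▸ v1
  v1 = (0 | 0)\{a,c} ⊢ ·
Executing c from P (initial set {u0}):
  step 1 (c): {u1}
  P completes σ.
Executing c from Q (initial set {v0}):
  step 1 (c): no successor for Q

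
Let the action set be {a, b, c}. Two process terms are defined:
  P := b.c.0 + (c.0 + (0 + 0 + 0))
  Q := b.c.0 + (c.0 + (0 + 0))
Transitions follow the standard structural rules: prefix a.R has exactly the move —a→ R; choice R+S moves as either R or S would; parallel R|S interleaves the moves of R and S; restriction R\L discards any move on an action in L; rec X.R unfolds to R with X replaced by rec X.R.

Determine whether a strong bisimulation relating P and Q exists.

Reachable graph of P (3 states):
  s0 = b.c.0 + (c.0 + (0 + 0 + 0)) → ··b··> s1, ··c··> s2
  s1 = c.0 → ··c··> s2
  s2 = 0 → deadlocked
Reachable graph of Q (3 states):
  t0 = b.c.0 + (c.0 + (0 + 0)) → ··b··> t1, ··c··> t2
  t1 = c.0 → ··c··> t2
  t2 = 0 → deadlocked
Bisimilarity quotient blocks:
  B0 = {s0, t0}
  B1 = {s1, t1}
  B2 = {s2, t2}
s0 ∈ B0, t0 ∈ B0 → same block

P ~ Q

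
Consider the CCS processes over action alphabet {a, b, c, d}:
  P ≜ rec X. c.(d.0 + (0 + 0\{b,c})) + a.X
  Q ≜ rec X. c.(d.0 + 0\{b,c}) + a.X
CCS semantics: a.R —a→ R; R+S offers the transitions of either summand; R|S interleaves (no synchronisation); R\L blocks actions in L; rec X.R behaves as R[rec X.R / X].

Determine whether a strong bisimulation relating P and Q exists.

Reachable graph of P (3 states):
  s0 = rec X. c.(d.0 + (0 + 0\{b,c})) + a.X :: -a-> s0, -c-> s1
  s1 = d.0 + (0 + 0\{b,c}) :: -d-> s2
  s2 = 0 :: stopped
Reachable graph of Q (3 states):
  t0 = rec X. c.(d.0 + 0\{b,c}) + a.X :: -a-> t0, -c-> t1
  t1 = d.0 + 0\{b,c} :: -d-> t2
  t2 = 0 :: stopped
Partition-refinement fixed point:
  B0 = {s0, t0}
  B1 = {s1, t1}
  B2 = {s2, t2}
s0 ∈ B0, t0 ∈ B0 → same block

bisimilar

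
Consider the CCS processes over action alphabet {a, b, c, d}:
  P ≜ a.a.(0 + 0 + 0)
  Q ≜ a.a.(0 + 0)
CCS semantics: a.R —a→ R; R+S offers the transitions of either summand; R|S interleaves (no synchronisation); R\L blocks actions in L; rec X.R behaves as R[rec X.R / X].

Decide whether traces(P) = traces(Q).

LTS(P): 3 reachable states
  m0 = a.a.(0 + 0 + 0) :: --a--▸ m1
  m1 = a.(0 + 0 + 0) :: --a--▸ m2
  m2 = 0 + 0 + 0 :: (no moves)
LTS(Q): 3 reachable states
  n0 = a.a.(0 + 0) :: --a--▸ n1
  n1 = a.(0 + 0) :: --a--▸ n2
  n2 = 0 + 0 :: (no moves)
Coarsest stable partition (strong bisimilarity classes):
  B0 = {m0, n0}
  B1 = {m1, n1}
  B2 = {m2, n2}
m0 ∈ B0, n0 ∈ B0 → same block
Bisimilar ⇒ trace-equivalent.

trace-equivalent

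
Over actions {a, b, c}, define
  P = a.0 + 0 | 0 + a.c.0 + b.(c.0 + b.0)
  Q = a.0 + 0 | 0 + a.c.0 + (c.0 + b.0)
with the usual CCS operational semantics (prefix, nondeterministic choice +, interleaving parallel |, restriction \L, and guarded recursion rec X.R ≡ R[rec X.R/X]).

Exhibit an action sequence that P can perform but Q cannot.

bb

Reachable graph of P (4 states):
  p0 = a.0 + 0 | 0 + a.c.0 + b.(c.0 + b.0) → -a-> p1, -a-> p2, -b-> p3
  p1 = 0 → ·
  p2 = c.0 → -c-> p1
  p3 = c.0 + b.0 → -b-> p1, -c-> p1
Reachable graph of Q (3 states):
  q0 = a.0 + 0 | 0 + a.c.0 + (c.0 + b.0) → -a-> q1, -a-> q2, -b-> q1, -c-> q1
  q1 = 0 → ·
  q2 = c.0 → -c-> q1
Run σ = ⟨bb⟩ on P: start {p0}
  after b @ step 1: {p3}
  after b @ step 2: {p1}
  P completes σ.
Run σ = ⟨bb⟩ on Q: start {q0}
  after b @ step 1: {q1}
  after b @ step 2: ∅  — Q cannot continue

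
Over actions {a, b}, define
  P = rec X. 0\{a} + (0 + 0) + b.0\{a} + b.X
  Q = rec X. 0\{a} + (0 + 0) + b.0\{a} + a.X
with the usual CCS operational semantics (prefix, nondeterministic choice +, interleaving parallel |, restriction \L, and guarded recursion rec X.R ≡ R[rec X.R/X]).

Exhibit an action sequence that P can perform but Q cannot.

bb

LTS(P): 2 reachable states
  p0 = rec X. 0\{a} + (0 + 0) + b.0\{a} + b.X has moves --b--▸ p0, --b--▸ p1
  p1 = 0\{a} has moves stopped
LTS(Q): 2 reachable states
  q0 = rec X. 0\{a} + (0 + 0) + b.0\{a} + a.X has moves --a--▸ q0, --b--▸ q1
  q1 = 0\{a} has moves stopped
Executing bb from P (initial set {p0}):
  [1] b ⇒ {p0, p1}
  [2] b ⇒ {p0, p1}
  ✓ P
Executing bb from Q (initial set {q0}):
  [1] b ⇒ {q1}
  [2] b ⇒ ∅  — Q cannot continue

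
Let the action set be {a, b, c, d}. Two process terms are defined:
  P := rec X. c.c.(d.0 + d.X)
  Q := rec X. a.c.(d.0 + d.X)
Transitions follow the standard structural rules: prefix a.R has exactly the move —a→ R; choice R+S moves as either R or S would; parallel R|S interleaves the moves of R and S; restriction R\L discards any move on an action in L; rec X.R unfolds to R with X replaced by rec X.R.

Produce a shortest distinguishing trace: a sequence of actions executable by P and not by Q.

LTS(P): 4 reachable states
  p0 = rec X. c.c.(d.0 + d.X) ⊢ ··c··> p1
  p1 = c.(d.0 + d.(rec X. c.c.(d.0 + d.X))) ⊢ ··c··> p2
  p2 = d.0 + d.(rec X. c.c.(d.0 + d.X)) ⊢ ··d··> p0, ··d··> p3
  p3 = 0 ⊢ (no moves)
LTS(Q): 4 reachable states
  q0 = rec X. a.c.(d.0 + d.X) ⊢ ··a··> q1
  q1 = c.(d.0 + d.(rec X. a.c.(d.0 + d.X))) ⊢ ··c··> q2
  q2 = d.0 + d.(rec X. a.c.(d.0 + d.X)) ⊢ ··d··> q0, ··d··> q3
  q3 = 0 ⊢ (no moves)
Executing c from P (initial set {p0}):
  [1] c ⇒ {p1}
  P completes σ.
Executing c from Q (initial set {q0}):
  [1] c ⇒ no successor for Q

c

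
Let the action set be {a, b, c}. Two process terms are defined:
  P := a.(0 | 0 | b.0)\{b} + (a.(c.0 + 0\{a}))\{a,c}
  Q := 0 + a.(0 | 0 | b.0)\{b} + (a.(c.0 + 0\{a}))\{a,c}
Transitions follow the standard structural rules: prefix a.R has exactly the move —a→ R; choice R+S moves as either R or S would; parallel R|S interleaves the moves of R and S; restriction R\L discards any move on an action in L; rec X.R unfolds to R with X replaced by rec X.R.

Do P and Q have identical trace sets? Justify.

trace-equivalent

P's transition system — 2 states:
  s0 = a.(0 | 0 | b.0)\{b} + (a.(c.0 + 0\{a}))\{a,c} → —a→ s1
  s1 = (0 | 0 | b.0)\{b} → (no moves)
Q's transition system — 2 states:
  t0 = 0 + a.(0 | 0 | b.0)\{b} + (a.(c.0 + 0\{a}))\{a,c} → —a→ t1
  t1 = (0 | 0 | b.0)\{b} → (no moves)
Coarsest stable partition (strong bisimilarity classes):
  B0 = {s0, t0}
  B1 = {s1, t1}
s0 ∈ B0, t0 ∈ B0 → same block
Bisimilar ⇒ trace-equivalent.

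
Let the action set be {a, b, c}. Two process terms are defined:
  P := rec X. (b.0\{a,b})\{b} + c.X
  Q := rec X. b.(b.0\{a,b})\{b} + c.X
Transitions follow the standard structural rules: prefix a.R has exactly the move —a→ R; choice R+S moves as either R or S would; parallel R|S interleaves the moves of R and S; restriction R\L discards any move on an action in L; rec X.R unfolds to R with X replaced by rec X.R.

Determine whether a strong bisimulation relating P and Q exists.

LTS(P): 1 reachable states
  u0 = rec X. (b.0\{a,b})\{b} + c.X → -c-> u0
LTS(Q): 2 reachable states
  v0 = rec X. b.(b.0\{a,b})\{b} + c.X → -b-> v1, -c-> v0
  v1 = (b.0\{a,b})\{b} → ·
Coarsest stable partition (strong bisimilarity classes):
  B0 = {u0}
  B1 = {v0}
  B2 = {v1}
u0 ∈ B0, v0 ∈ B1 → different blocks

not bisimilar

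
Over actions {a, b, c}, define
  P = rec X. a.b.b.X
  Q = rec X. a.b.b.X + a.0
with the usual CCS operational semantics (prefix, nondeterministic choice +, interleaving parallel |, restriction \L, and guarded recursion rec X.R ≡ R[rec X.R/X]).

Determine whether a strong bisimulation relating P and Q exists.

not bisimilar

Reachable graph of P (3 states):
  s0 = rec X. a.b.b.X ⊢ -a-> s1
  s1 = b.b.(rec X. a.b.b.X) ⊢ -b-> s2
  s2 = b.(rec X. a.b.b.X) ⊢ -b-> s0
Reachable graph of Q (4 states):
  t0 = rec X. a.b.b.X + a.0 ⊢ -a-> t1, -a-> t2
  t1 = 0 ⊢ stopped
  t2 = b.b.(rec X. a.b.b.X + a.0) ⊢ -b-> t3
  t3 = b.(rec X. a.b.b.X + a.0) ⊢ -b-> t0
Coarsest stable partition (strong bisimilarity classes):
  B0 = {s0}
  B1 = {s1}
  B2 = {s2}
  B3 = {t0}
  B4 = {t2}
  B5 = {t3}
  B6 = {t1}
s0 ∈ B0, t0 ∈ B3 → different blocks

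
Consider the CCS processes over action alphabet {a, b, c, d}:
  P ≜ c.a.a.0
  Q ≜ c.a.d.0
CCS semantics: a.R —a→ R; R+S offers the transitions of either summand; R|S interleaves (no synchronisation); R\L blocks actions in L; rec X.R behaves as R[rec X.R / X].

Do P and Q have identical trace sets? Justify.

NO — witness ⟨caa⟩

LTS(P): 4 reachable states
  s0 = c.a.a.0 :: -c-> s1
  s1 = a.a.0 :: -a-> s2
  s2 = a.0 :: -a-> s3
  s3 = 0 :: ∅
LTS(Q): 4 reachable states
  t0 = c.a.d.0 :: -c-> t1
  t1 = a.d.0 :: -a-> t2
  t2 = d.0 :: -d-> t3
  t3 = 0 :: ∅
Trace ⟨caa⟩ through P, begin at {s0}:
  step 1 (c): {s1}
  step 2 (a): {s2}
  step 3 (a): {s3}
  ✓ P
Trace ⟨caa⟩ through Q, begin at {t0}:
  step 1 (c): {t1}
  step 2 (a): {t2}
  step 3 (a): ∅  — Q cannot continue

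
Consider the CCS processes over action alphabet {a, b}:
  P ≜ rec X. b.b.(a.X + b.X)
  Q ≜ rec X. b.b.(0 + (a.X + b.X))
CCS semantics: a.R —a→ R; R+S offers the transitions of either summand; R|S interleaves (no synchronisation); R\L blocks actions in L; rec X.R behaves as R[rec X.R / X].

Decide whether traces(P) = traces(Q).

YES

LTS(P): 3 reachable states
  m0 = rec X. b.b.(a.X + b.X) → --b--▸ m1
  m1 = b.(a.(rec X. b.b.(a.X + b.X)) + b.(rec X. b.b.(a.X + b.X))) → --b--▸ m2
  m2 = a.(rec X. b.b.(a.X + b.X)) + b.(rec X. b.b.(a.X + b.X)) → --a--▸ m0, --b--▸ m0
LTS(Q): 3 reachable states
  n0 = rec X. b.b.(0 + (a.X + b.X)) → --b--▸ n1
  n1 = b.(0 + (a.(rec X. b.b.(0 + (a.X + b.X))) + b.(rec X. b.b.(0 + (a.X + b.X))))) → --b--▸ n2
  n2 = 0 + (a.(rec X. b.b.(0 + (a.X + b.X))) + b.(rec X. b.b.(0 + (a.X + b.X)))) → --a--▸ n0, --b--▸ n0
Partition-refinement fixed point:
  B0 = {m0, n0}
  B1 = {m1, n1}
  B2 = {m2, n2}
m0 ∈ B0, n0 ∈ B0 → same block
Bisimilar ⇒ trace-equivalent.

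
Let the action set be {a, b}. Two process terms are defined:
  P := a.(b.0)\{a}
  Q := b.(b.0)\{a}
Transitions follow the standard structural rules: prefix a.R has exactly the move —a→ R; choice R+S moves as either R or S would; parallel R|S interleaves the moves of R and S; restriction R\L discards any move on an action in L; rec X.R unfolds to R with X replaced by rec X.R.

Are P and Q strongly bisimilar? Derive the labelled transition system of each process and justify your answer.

P ≁ Q

Reachable graph of P (3 states):
  u0 = a.(b.0)\{a} → —a→ u1
  u1 = (b.0)\{a} → —b→ u2
  u2 = 0\{a} → ·
Reachable graph of Q (3 states):
  v0 = b.(b.0)\{a} → —b→ v1
  v1 = (b.0)\{a} → —b→ v2
  v2 = 0\{a} → ·
Coarsest stable partition (strong bisimilarity classes):
  B0 = {u0}
  B1 = {u1, v1}
  B2 = {u2, v2}
  B3 = {v0}
u0 ∈ B0, v0 ∈ B3 → different blocks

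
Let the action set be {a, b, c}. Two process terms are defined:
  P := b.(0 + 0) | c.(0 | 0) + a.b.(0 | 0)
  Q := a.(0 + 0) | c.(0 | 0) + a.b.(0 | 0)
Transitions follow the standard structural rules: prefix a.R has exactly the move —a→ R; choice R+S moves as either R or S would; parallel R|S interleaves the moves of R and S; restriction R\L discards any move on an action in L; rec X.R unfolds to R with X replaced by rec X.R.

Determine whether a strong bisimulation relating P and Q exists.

not bisimilar

Reachable graph of P (6 states):
  s0 = b.(0 + 0) | c.(0 | 0) + a.b.(0 | 0) :: —a→ s1, —b→ s2, —c→ s3
  s1 = b.(0 | 0) :: —b→ s4
  s2 = (0 + 0) | c.(0 | 0) :: —c→ s5
  s3 = b.(0 + 0) | (0 | 0) :: —b→ s5
  s4 = 0 | 0 :: ·
  s5 = (0 + 0) | (0 | 0) :: ·
Reachable graph of Q (6 states):
  t0 = a.(0 + 0) | c.(0 | 0) + a.b.(0 | 0) :: —a→ t1, —a→ t2, —c→ t3
  t1 = (0 + 0) | c.(0 | 0) :: —c→ t4
  t2 = b.(0 | 0) :: —b→ t5
  t3 = a.(0 + 0) | (0 | 0) :: —a→ t4
  t4 = (0 + 0) | (0 | 0) :: ·
  t5 = 0 | 0 :: ·
Partition-refinement fixed point:
  B0 = {s0}
  B1 = {s1, s3, t2}
  B2 = {s4, s5, t4, t5}
  B3 = {s2, t1}
  B4 = {t0}
  B5 = {t3}
s0 ∈ B0, t0 ∈ B4 → different blocks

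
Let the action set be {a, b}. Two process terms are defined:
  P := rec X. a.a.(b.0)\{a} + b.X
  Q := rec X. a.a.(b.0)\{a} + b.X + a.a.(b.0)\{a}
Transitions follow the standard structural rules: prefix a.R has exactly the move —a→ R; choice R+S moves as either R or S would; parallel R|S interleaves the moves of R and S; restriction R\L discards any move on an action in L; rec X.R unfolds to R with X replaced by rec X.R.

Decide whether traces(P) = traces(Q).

P's transition system — 4 states:
  p0 = rec X. a.a.(b.0)\{a} + b.X → -a-> p1, -b-> p0
  p1 = a.(b.0)\{a} → -a-> p2
  p2 = (b.0)\{a} → -b-> p3
  p3 = 0\{a} → ∅
Q's transition system — 4 states:
  q0 = rec X. a.a.(b.0)\{a} + b.X + a.a.(b.0)\{a} → -a-> q1, -b-> q0
  q1 = a.(b.0)\{a} → -a-> q2
  q2 = (b.0)\{a} → -b-> q3
  q3 = 0\{a} → ∅
Coarsest stable partition (strong bisimilarity classes):
  B0 = {p0, q0}
  B1 = {p1, q1}
  B2 = {p2, q2}
  B3 = {p3, q3}
p0 ∈ B0, q0 ∈ B0 → same block
Bisimilar ⇒ trace-equivalent.

trace-equivalent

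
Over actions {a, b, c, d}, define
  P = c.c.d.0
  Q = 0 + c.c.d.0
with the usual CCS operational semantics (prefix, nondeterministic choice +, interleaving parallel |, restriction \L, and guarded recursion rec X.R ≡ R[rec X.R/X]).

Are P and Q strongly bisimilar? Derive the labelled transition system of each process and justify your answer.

P ~ Q

P's transition system — 4 states:
  s0 = c.c.d.0 has moves —c→ s1
  s1 = c.d.0 has moves —c→ s2
  s2 = d.0 has moves —d→ s3
  s3 = 0 has moves (no moves)
Q's transition system — 4 states:
  t0 = 0 + c.c.d.0 has moves —c→ t1
  t1 = c.d.0 has moves —c→ t2
  t2 = d.0 has moves —d→ t3
  t3 = 0 has moves (no moves)
Bisimilarity quotient blocks:
  B0 = {s0, t0}
  B1 = {s1, t1}
  B2 = {s2, t2}
  B3 = {s3, t3}
s0 ∈ B0, t0 ∈ B0 → same block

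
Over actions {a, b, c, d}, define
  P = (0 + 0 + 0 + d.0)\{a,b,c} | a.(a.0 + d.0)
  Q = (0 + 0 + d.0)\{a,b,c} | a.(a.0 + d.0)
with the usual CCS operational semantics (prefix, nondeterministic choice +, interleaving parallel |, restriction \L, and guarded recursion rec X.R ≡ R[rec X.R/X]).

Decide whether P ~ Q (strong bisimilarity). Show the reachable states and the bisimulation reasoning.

Reachable graph of P (6 states):
  s0 = (0 + 0 + 0 + d.0)\{a,b,c} | a.(a.0 + d.0) has moves ··a··> s1, ··d··> s2
  s1 = (0 + 0 + 0 + d.0)\{a,b,c} | (a.0 + d.0) has moves ··a··> s3, ··d··> s3, ··d··> s4
  s2 = 0\{a,b,c} | a.(a.0 + d.0) has moves ··a··> s4
  s3 = (0 + 0 + 0 + d.0)\{a,b,c} | 0 has moves ··d··> s5
  s4 = 0\{a,b,c} | (a.0 + d.0) has moves ··a··> s5, ··d··> s5
  s5 = 0\{a,b,c} | 0 has moves ·
Reachable graph of Q (6 states):
  t0 = (0 + 0 + d.0)\{a,b,c} | a.(a.0 + d.0) has moves ··a··> t1, ··d··> t2
  t1 = (0 + 0 + d.0)\{a,b,c} | (a.0 + d.0) has moves ··a··> t3, ··d··> t3, ··d··> t4
  t2 = 0\{a,b,c} | a.(a.0 + d.0) has moves ··a··> t4
  t3 = (0 + 0 + d.0)\{a,b,c} | 0 has moves ··d··> t5
  t4 = 0\{a,b,c} | (a.0 + d.0) has moves ··a··> t5, ··d··> t5
  t5 = 0\{a,b,c} | 0 has moves ·
Bisimilarity quotient blocks:
  B0 = {s0, t0}
  B1 = {s2, t2}
  B2 = {s4, t4}
  B3 = {s5, t5}
  B4 = {s1, t1}
  B5 = {s3, t3}
s0 ∈ B0, t0 ∈ B0 → same block

YES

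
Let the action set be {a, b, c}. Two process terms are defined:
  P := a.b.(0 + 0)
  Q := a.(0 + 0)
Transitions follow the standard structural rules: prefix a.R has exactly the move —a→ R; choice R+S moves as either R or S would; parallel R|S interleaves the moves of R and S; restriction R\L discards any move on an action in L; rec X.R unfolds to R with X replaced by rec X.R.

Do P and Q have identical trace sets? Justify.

Reachable graph of P (3 states):
  m0 = a.b.(0 + 0) ⊢ =a=> m1
  m1 = b.(0 + 0) ⊢ =b=> m2
  m2 = 0 + 0 ⊢ (no moves)
Reachable graph of Q (2 states):
  n0 = a.(0 + 0) ⊢ =a=> n1
  n1 = 0 + 0 ⊢ (no moves)
Trace ⟨ab⟩ through P, begin at {m0}:
  after a @ step 1: {m1}
  after b @ step 2: {m2}
  ✓ P
Trace ⟨ab⟩ through Q, begin at {n0}:
  after a @ step 1: {n1}
  after b @ step 2: ∅  — Q cannot continue

traces(P) ≠ traces(Q) — witness ⟨ab⟩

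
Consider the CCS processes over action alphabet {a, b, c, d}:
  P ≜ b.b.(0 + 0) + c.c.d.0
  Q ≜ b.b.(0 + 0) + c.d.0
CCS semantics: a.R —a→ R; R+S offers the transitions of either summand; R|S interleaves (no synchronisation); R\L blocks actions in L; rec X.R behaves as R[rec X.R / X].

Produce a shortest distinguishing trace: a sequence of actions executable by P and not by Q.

cc

Reachable graph of P (6 states):
  m0 = b.b.(0 + 0) + c.c.d.0 has moves --b--▸ m1, --c--▸ m2
  m1 = b.(0 + 0) has moves --b--▸ m3
  m2 = c.d.0 has moves --c--▸ m4
  m3 = 0 + 0 has moves stopped
  m4 = d.0 has moves --d--▸ m5
  m5 = 0 has moves stopped
Reachable graph of Q (5 states):
  n0 = b.b.(0 + 0) + c.d.0 has moves --b--▸ n1, --c--▸ n2
  n1 = b.(0 + 0) has moves --b--▸ n3
  n2 = d.0 has moves --d--▸ n4
  n3 = 0 + 0 has moves stopped
  n4 = 0 has moves stopped
Executing cc from P (initial set {m0}):
  step 1 (c): {m2}
  step 2 (c): {m4}
  — P admits the full trace.
Executing cc from Q (initial set {n0}):
  step 1 (c): {n2}
  step 2 (c): ∅ (Q stuck)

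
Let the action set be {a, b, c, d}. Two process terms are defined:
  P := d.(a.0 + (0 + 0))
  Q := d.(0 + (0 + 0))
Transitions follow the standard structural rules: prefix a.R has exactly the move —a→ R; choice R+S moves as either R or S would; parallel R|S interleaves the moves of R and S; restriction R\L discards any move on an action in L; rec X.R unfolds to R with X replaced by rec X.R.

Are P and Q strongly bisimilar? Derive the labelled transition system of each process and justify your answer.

P's transition system — 3 states:
  p0 = d.(a.0 + (0 + 0)) ⊢ --d--▸ p1
  p1 = a.0 + (0 + 0) ⊢ --a--▸ p2
  p2 = 0 ⊢ ·
Q's transition system — 2 states:
  q0 = d.(0 + (0 + 0)) ⊢ --d--▸ q1
  q1 = 0 + (0 + 0) ⊢ ·
Partition-refinement fixed point:
  B0 = {p0}
  B1 = {p1}
  B2 = {p2, q1}
  B3 = {q0}
p0 ∈ B0, q0 ∈ B3 → different blocks

P ≁ Q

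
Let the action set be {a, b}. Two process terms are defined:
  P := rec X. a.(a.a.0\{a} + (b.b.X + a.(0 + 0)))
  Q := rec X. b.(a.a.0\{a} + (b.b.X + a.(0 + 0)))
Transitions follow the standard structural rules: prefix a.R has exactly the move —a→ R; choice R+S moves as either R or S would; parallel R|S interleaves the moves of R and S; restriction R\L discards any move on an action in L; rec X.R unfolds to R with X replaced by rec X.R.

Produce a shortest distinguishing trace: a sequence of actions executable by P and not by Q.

a

Reachable graph of P (6 states):
  u0 = rec X. a.(a.a.0\{a} + (b.b.X + a.(0 + 0))) → --a--▸ u1
  u1 = a.a.0\{a} + (b.b.(rec X. a.(a.a.0\{a} + (b.b.X + a.(0 + 0)))) + a.(0 + 0)) → --a--▸ u2, --a--▸ u3, --b--▸ u4
  u2 = 0 + 0 → stopped
  u3 = a.0\{a} → --a--▸ u5
  u4 = b.(rec X. a.(a.a.0\{a} + (b.b.X + a.(0 + 0)))) → --b--▸ u0
  u5 = 0\{a} → stopped
Reachable graph of Q (6 states):
  v0 = rec X. b.(a.a.0\{a} + (b.b.X + a.(0 + 0))) → --b--▸ v1
  v1 = a.a.0\{a} + (b.b.(rec X. b.(a.a.0\{a} + (b.b.X + a.(0 + 0)))) + a.(0 + 0)) → --a--▸ v2, --a--▸ v3, --b--▸ v4
  v2 = 0 + 0 → stopped
  v3 = a.0\{a} → --a--▸ v5
  v4 = b.(rec X. b.(a.a.0\{a} + (b.b.X + a.(0 + 0)))) → --b--▸ v0
  v5 = 0\{a} → stopped
Trace ⟨a⟩ through P, begin at {u0}:
  step 1 (a): {u1}
  — P admits the full trace.
Trace ⟨a⟩ through Q, begin at {v0}:
  step 1 (a): no successor for Q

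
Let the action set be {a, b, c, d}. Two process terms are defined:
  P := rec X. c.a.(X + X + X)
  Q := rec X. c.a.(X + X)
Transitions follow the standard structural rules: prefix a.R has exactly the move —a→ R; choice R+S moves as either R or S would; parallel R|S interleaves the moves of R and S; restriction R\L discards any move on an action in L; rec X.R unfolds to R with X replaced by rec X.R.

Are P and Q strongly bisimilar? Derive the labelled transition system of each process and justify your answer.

bisimilar

Reachable graph of P (3 states):
  m0 = rec X. c.a.(X + X + X) has moves —c→ m1
  m1 = a.((rec X. c.a.(X + X + X)) + (rec X. c.a.(X + X + X)) + (rec X. c.a.(X + X + X))) has moves —a→ m2
  m2 = (rec X. c.a.(X + X + X)) + (rec X. c.a.(X + X + X)) + (rec X. c.a.(X + X + X)) has moves —c→ m1
Reachable graph of Q (3 states):
  n0 = rec X. c.a.(X + X) has moves —c→ n1
  n1 = a.((rec X. c.a.(X + X)) + (rec X. c.a.(X + X))) has moves —a→ n2
  n2 = (rec X. c.a.(X + X)) + (rec X. c.a.(X + X)) has moves —c→ n1
Bisimilarity quotient blocks:
  B0 = {m0, m2, n0, n2}
  B1 = {m1, n1}
m0 ∈ B0, n0 ∈ B0 → same block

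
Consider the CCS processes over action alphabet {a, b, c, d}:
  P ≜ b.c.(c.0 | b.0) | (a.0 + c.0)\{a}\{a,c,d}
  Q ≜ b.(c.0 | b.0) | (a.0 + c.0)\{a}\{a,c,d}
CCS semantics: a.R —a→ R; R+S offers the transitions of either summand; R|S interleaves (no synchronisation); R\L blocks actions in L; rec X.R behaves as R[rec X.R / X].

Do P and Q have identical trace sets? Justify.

Reachable graph of P (6 states):
  p0 = b.c.(c.0 | b.0) | (a.0 + c.0)\{a}\{a,c,d} :: -b-> p1
  p1 = c.(c.0 | b.0) | (a.0 + c.0)\{a}\{a,c,d} :: -c-> p2
  p2 = c.0 | b.0 | (a.0 + c.0)\{a}\{a,c,d} :: -b-> p3, -c-> p4
  p3 = c.0 | 0 | (a.0 + c.0)\{a}\{a,c,d} :: -c-> p5
  p4 = 0 | b.0 | (a.0 + c.0)\{a}\{a,c,d} :: -b-> p5
  p5 = 0 | 0 | (a.0 + c.0)\{a}\{a,c,d} :: ∅
Reachable graph of Q (5 states):
  q0 = b.(c.0 | b.0) | (a.0 + c.0)\{a}\{a,c,d} :: -b-> q1
  q1 = c.0 | b.0 | (a.0 + c.0)\{a}\{a,c,d} :: -b-> q2, -c-> q3
  q2 = c.0 | 0 | (a.0 + c.0)\{a}\{a,c,d} :: -c-> q4
  q3 = 0 | b.0 | (a.0 + c.0)\{a}\{a,c,d} :: -b-> q4
  q4 = 0 | 0 | (a.0 + c.0)\{a}\{a,c,d} :: ∅
Executing bcc from P (initial set {p0}):
  step 1 (b): {p1}
  step 2 (c): {p2}
  step 3 (c): {p4}
  ✓ P
Executing bcc from Q (initial set {q0}):
  step 1 (b): {q1}
  step 2 (c): {q3}
  step 3 (c): ∅ (Q stuck)

trace-distinct — witness ⟨bcc⟩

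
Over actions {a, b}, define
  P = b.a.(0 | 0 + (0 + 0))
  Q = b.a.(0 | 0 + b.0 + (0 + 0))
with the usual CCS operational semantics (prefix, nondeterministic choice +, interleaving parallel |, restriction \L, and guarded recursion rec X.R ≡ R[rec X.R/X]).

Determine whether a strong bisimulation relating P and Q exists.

LTS(P): 3 reachable states
  m0 = b.a.(0 | 0 + (0 + 0)) → ··b··> m1
  m1 = a.(0 | 0 + (0 + 0)) → ··a··> m2
  m2 = 0 | 0 + (0 + 0) → ∅
LTS(Q): 4 reachable states
  n0 = b.a.(0 | 0 + b.0 + (0 + 0)) → ··b··> n1
  n1 = a.(0 | 0 + b.0 + (0 + 0)) → ··a··> n2
  n2 = 0 | 0 + b.0 + (0 + 0) → ··b··> n3
  n3 = 0 → ∅
Partition-refinement fixed point:
  B0 = {m0}
  B1 = {m1}
  B2 = {m2, n3}
  B3 = {n0}
  B4 = {n1}
  B5 = {n2}
m0 ∈ B0, n0 ∈ B3 → different blocks

NO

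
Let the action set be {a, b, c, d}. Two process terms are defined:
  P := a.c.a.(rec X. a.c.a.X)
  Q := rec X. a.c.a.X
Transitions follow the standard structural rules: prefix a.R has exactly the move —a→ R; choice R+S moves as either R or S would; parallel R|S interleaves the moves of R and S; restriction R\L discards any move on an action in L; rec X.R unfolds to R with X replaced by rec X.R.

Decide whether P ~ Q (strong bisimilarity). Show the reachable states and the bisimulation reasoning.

LTS(P): 4 reachable states
  p0 = a.c.a.(rec X. a.c.a.X) has moves =a=> p1
  p1 = c.a.(rec X. a.c.a.X) has moves =c=> p2
  p2 = a.(rec X. a.c.a.X) has moves =a=> p3
  p3 = rec X. a.c.a.X has moves =a=> p1
LTS(Q): 3 reachable states
  q0 = rec X. a.c.a.X has moves =a=> q1
  q1 = c.a.(rec X. a.c.a.X) has moves =c=> q2
  q2 = a.(rec X. a.c.a.X) has moves =a=> q0
Bisimilarity quotient blocks:
  B0 = {p0, p3, q0}
  B1 = {p1, q1}
  B2 = {p2, q2}
p0 ∈ B0, q0 ∈ B0 → same block

P ~ Q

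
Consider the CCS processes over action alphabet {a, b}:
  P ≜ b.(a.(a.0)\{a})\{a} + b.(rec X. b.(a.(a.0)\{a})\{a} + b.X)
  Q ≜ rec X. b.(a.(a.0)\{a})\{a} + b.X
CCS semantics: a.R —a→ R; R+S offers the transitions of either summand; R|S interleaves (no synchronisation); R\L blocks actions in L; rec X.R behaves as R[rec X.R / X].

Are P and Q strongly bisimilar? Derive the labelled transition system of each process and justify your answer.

bisimilar

P's transition system — 3 states:
  s0 = b.(a.(a.0)\{a})\{a} + b.(rec X. b.(a.(a.0)\{a})\{a} + b.X) ⊢ -b-> s1, -b-> s2
  s1 = (a.(a.0)\{a})\{a} ⊢ deadlocked
  s2 = rec X. b.(a.(a.0)\{a})\{a} + b.X ⊢ -b-> s1, -b-> s2
Q's transition system — 2 states:
  t0 = rec X. b.(a.(a.0)\{a})\{a} + b.X ⊢ -b-> t0, -b-> t1
  t1 = (a.(a.0)\{a})\{a} ⊢ deadlocked
Bisimilarity quotient blocks:
  B0 = {s0, s2, t0}
  B1 = {s1, t1}
s0 ∈ B0, t0 ∈ B0 → same block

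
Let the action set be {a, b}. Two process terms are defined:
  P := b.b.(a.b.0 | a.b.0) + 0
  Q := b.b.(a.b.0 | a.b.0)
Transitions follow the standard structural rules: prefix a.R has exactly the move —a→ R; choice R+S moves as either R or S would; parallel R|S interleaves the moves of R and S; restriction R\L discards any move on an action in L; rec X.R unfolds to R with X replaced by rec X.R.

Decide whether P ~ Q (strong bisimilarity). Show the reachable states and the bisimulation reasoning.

YES

P's transition system — 11 states:
  u0 = b.b.(a.b.0 | a.b.0) + 0 → =b=> u1
  u1 = b.(a.b.0 | a.b.0) → =b=> u2
  u2 = a.b.0 | a.b.0 → =a=> u3, =a=> u4
  u3 = a.b.0 | b.0 → =a=> u5, =b=> u6
  u4 = b.0 | a.b.0 → =a=> u5, =b=> u7
  u5 = b.0 | b.0 → =b=> u8, =b=> u9
  u6 = a.b.0 | 0 → =a=> u9
  u7 = 0 | a.b.0 → =a=> u8
  u8 = 0 | b.0 → =b=> u10
  u9 = b.0 | 0 → =b=> u10
  u10 = 0 | 0 → ·
Q's transition system — 11 states:
  v0 = b.b.(a.b.0 | a.b.0) → =b=> v1
  v1 = b.(a.b.0 | a.b.0) → =b=> v2
  v2 = a.b.0 | a.b.0 → =a=> v3, =a=> v4
  v3 = a.b.0 | b.0 → =a=> v5, =b=> v6
  v4 = b.0 | a.b.0 → =a=> v5, =b=> v7
  v5 = b.0 | b.0 → =b=> v8, =b=> v9
  v6 = a.b.0 | 0 → =a=> v9
  v7 = 0 | a.b.0 → =a=> v8
  v8 = 0 | b.0 → =b=> v10
  v9 = b.0 | 0 → =b=> v10
  v10 = 0 | 0 → ·
Coarsest stable partition (strong bisimilarity classes):
  B0 = {u0, v0}
  B1 = {u1, v1}
  B2 = {u2, v2}
  B3 = {u3, u4, v3, v4}
  B4 = {u5, v5}
  B5 = {u8, u9, v8, v9}
  B6 = {u10, v10}
  B7 = {u6, u7, v6, v7}
u0 ∈ B0, v0 ∈ B0 → same block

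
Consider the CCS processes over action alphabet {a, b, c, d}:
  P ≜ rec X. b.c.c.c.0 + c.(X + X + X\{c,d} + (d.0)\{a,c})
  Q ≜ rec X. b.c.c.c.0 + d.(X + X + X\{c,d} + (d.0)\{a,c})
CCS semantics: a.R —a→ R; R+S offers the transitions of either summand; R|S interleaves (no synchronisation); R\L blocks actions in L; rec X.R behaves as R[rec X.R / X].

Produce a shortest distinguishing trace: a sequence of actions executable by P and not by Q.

Reachable graph of P (8 states):
  u0 = rec X. b.c.c.c.0 + c.(X + X + X\{c,d} + (d.0)\{a,c}) ⊢ =b=> u1, =c=> u2
  u1 = c.c.c.0 ⊢ =c=> u3
  u2 = (rec X. b.c.c.c.0 + c.(X + X + X\{c,d} + (d.0)\{a,c})) + (rec X. b.c.c.c.0 + c.(X + X + X\{c,d} + (d.0)\{a,c})) + (rec X. b.c.c.c.0 + c.(X + X + X\{c,d} + (d.0)\{a,c}))\{c,d} + (d.0)\{a,c} ⊢ =b=> u1, =b=> u4, =c=> u2, =d=> u5
  u3 = c.c.0 ⊢ =c=> u6
  u4 = (c.c.c.0)\{c,d} ⊢ stopped
  u5 = 0\{a,c} ⊢ stopped
  u6 = c.0 ⊢ =c=> u7
  u7 = 0 ⊢ stopped
Reachable graph of Q (8 states):
  v0 = rec X. b.c.c.c.0 + d.(X + X + X\{c,d} + (d.0)\{a,c}) ⊢ =b=> v1, =d=> v2
  v1 = c.c.c.0 ⊢ =c=> v3
  v2 = (rec X. b.c.c.c.0 + d.(X + X + X\{c,d} + (d.0)\{a,c})) + (rec X. b.c.c.c.0 + d.(X + X + X\{c,d} + (d.0)\{a,c})) + (rec X. b.c.c.c.0 + d.(X + X + X\{c,d} + (d.0)\{a,c}))\{c,d} + (d.0)\{a,c} ⊢ =b=> v1, =b=> v4, =d=> v2, =d=> v5
  v3 = c.c.0 ⊢ =c=> v6
  v4 = (c.c.c.0)\{c,d} ⊢ stopped
  v5 = 0\{a,c} ⊢ stopped
  v6 = c.0 ⊢ =c=> v7
  v7 = 0 ⊢ stopped
Trace ⟨c⟩ through P, begin at {u0}:
  step 1 (c): {u2}
  — P admits the full trace.
Trace ⟨c⟩ through Q, begin at {v0}:
  step 1 (c): ∅ (Q stuck)

c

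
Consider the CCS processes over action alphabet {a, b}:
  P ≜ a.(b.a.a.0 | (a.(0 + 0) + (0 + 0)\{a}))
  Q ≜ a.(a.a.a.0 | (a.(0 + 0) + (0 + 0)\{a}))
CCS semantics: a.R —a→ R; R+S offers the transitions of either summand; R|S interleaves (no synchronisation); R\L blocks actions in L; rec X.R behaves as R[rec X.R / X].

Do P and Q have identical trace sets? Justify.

NO — witness ⟨ab⟩

P's transition system — 9 states:
  u0 = a.(b.a.a.0 | (a.(0 + 0) + (0 + 0)\{a})) :: -a-> u1
  u1 = b.a.a.0 | (a.(0 + 0) + (0 + 0)\{a}) :: -a-> u2, -b-> u3
  u2 = b.a.a.0 | (0 + 0) :: -b-> u4
  u3 = a.a.0 | (a.(0 + 0) + (0 + 0)\{a}) :: -a-> u4, -a-> u5
  u4 = a.a.0 | (0 + 0) :: -a-> u6
  u5 = a.0 | (a.(0 + 0) + (0 + 0)\{a}) :: -a-> u6, -a-> u7
  u6 = a.0 | (0 + 0) :: -a-> u8
  u7 = 0 | (a.(0 + 0) + (0 + 0)\{a}) :: -a-> u8
  u8 = 0 | (0 + 0) :: stopped
Q's transition system — 9 states:
  v0 = a.(a.a.a.0 | (a.(0 + 0) + (0 + 0)\{a})) :: -a-> v1
  v1 = a.a.a.0 | (a.(0 + 0) + (0 + 0)\{a}) :: -a-> v2, -a-> v3
  v2 = a.a.0 | (a.(0 + 0) + (0 + 0)\{a}) :: -a-> v4, -a-> v5
  v3 = a.a.a.0 | (0 + 0) :: -a-> v5
  v4 = a.0 | (a.(0 + 0) + (0 + 0)\{a}) :: -a-> v6, -a-> v7
  v5 = a.a.0 | (0 + 0) :: -a-> v7
  v6 = 0 | (a.(0 + 0) + (0 + 0)\{a}) :: -a-> v8
  v7 = a.0 | (0 + 0) :: -a-> v8
  v8 = 0 | (0 + 0) :: stopped
Run σ = ⟨ab⟩ on P: start {u0}
  [1] a ⇒ {u1}
  [2] b ⇒ {u3}
  — P admits the full trace.
Run σ = ⟨ab⟩ on Q: start {v0}
  [1] a ⇒ {v1}
  [2] b ⇒ no successor for Q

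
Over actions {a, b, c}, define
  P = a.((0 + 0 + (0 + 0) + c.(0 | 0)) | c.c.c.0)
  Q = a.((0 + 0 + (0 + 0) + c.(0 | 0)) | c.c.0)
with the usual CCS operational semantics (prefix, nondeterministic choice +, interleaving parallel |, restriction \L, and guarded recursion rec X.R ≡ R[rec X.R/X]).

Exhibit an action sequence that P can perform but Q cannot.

P's transition system — 9 states:
  p0 = a.((0 + 0 + (0 + 0) + c.(0 | 0)) | c.c.c.0) has moves -a-> p1
  p1 = (0 + 0 + (0 + 0) + c.(0 | 0)) | c.c.c.0 has moves -c-> p2, -c-> p3
  p2 = (0 + 0 + (0 + 0) + c.(0 | 0)) | c.c.0 has moves -c-> p4, -c-> p5
  p3 = 0 | 0 | c.c.c.0 has moves -c-> p5
  p4 = (0 + 0 + (0 + 0) + c.(0 | 0)) | c.0 has moves -c-> p6, -c-> p7
  p5 = 0 | 0 | c.c.0 has moves -c-> p7
  p6 = (0 + 0 + (0 + 0) + c.(0 | 0)) | 0 has moves -c-> p8
  p7 = 0 | 0 | c.0 has moves -c-> p8
  p8 = 0 | 0 | 0 has moves ∅
Q's transition system — 7 states:
  q0 = a.((0 + 0 + (0 + 0) + c.(0 | 0)) | c.c.0) has moves -a-> q1
  q1 = (0 + 0 + (0 + 0) + c.(0 | 0)) | c.c.0 has moves -c-> q2, -c-> q3
  q2 = (0 + 0 + (0 + 0) + c.(0 | 0)) | c.0 has moves -c-> q4, -c-> q5
  q3 = 0 | 0 | c.c.0 has moves -c-> q5
  q4 = (0 + 0 + (0 + 0) + c.(0 | 0)) | 0 has moves -c-> q6
  q5 = 0 | 0 | c.0 has moves -c-> q6
  q6 = 0 | 0 | 0 has moves ∅
Trace ⟨acccc⟩ through P, begin at {p0}:
  [1] a ⇒ {p1}
  [2] c ⇒ {p2, p3}
  [3] c ⇒ {p4, p5}
  [4] c ⇒ {p6, p7}
  [5] c ⇒ {p8}
  P completes σ.
Trace ⟨acccc⟩ through Q, begin at {q0}:
  [1] a ⇒ {q1}
  [2] c ⇒ {q2, q3}
  [3] c ⇒ {q4, q5}
  [4] c ⇒ {q6}
  [5] c ⇒ no successor for Q

acccc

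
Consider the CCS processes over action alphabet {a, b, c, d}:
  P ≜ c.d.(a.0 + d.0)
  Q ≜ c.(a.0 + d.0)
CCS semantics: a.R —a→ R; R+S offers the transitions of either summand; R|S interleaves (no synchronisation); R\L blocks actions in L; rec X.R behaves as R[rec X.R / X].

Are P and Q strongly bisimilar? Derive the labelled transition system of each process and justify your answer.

Reachable graph of P (4 states):
  u0 = c.d.(a.0 + d.0) has moves -c-> u1
  u1 = d.(a.0 + d.0) has moves -d-> u2
  u2 = a.0 + d.0 has moves -a-> u3, -d-> u3
  u3 = 0 has moves (no moves)
Reachable graph of Q (3 states):
  v0 = c.(a.0 + d.0) has moves -c-> v1
  v1 = a.0 + d.0 has moves -a-> v2, -d-> v2
  v2 = 0 has moves (no moves)
Partition-refinement fixed point:
  B0 = {u0}
  B1 = {u1}
  B2 = {u2, v1}
  B3 = {u3, v2}
  B4 = {v0}
u0 ∈ B0, v0 ∈ B4 → different blocks

P ≁ Q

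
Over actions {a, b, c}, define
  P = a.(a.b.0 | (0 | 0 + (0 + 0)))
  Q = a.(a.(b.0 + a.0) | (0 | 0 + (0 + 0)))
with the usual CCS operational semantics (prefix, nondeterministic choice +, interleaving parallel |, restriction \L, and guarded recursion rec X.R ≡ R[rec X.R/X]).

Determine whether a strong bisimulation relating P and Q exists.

NO

P's transition system — 4 states:
  u0 = a.(a.b.0 | (0 | 0 + (0 + 0))) → -a-> u1
  u1 = a.b.0 | (0 | 0 + (0 + 0)) → -a-> u2
  u2 = b.0 | (0 | 0 + (0 + 0)) → -b-> u3
  u3 = 0 | (0 | 0 + (0 + 0)) → (no moves)
Q's transition system — 4 states:
  v0 = a.(a.(b.0 + a.0) | (0 | 0 + (0 + 0))) → -a-> v1
  v1 = a.(b.0 + a.0) | (0 | 0 + (0 + 0)) → -a-> v2
  v2 = (b.0 + a.0) | (0 | 0 + (0 + 0)) → -a-> v3, -b-> v3
  v3 = 0 | (0 | 0 + (0 + 0)) → (no moves)
Coarsest stable partition (strong bisimilarity classes):
  B0 = {u0}
  B1 = {u1}
  B2 = {u2}
  B3 = {u3, v3}
  B4 = {v0}
  B5 = {v1}
  B6 = {v2}
u0 ∈ B0, v0 ∈ B4 → different blocks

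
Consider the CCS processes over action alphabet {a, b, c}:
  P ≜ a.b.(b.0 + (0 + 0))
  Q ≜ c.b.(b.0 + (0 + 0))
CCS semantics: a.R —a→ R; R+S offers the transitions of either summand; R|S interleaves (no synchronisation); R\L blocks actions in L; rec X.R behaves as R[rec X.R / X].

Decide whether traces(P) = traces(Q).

LTS(P): 4 reachable states
  u0 = a.b.(b.0 + (0 + 0)) ⊢ -a-> u1
  u1 = b.(b.0 + (0 + 0)) ⊢ -b-> u2
  u2 = b.0 + (0 + 0) ⊢ -b-> u3
  u3 = 0 ⊢ ∅
LTS(Q): 4 reachable states
  v0 = c.b.(b.0 + (0 + 0)) ⊢ -c-> v1
  v1 = b.(b.0 + (0 + 0)) ⊢ -b-> v2
  v2 = b.0 + (0 + 0) ⊢ -b-> v3
  v3 = 0 ⊢ ∅
Run σ = ⟨a⟩ on P: start {u0}
  step 1 (a): {u1}
  P completes σ.
Run σ = ⟨a⟩ on Q: start {v0}
  step 1 (a): ∅ (Q stuck)

trace-distinct — witness ⟨a⟩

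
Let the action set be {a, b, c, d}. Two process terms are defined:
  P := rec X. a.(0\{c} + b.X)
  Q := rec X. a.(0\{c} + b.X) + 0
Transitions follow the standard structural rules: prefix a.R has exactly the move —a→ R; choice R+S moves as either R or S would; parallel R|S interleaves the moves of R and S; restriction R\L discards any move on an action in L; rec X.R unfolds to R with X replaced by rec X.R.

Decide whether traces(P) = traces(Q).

LTS(P): 2 reachable states
  u0 = rec X. a.(0\{c} + b.X) | —a→ u1
  u1 = 0\{c} + b.(rec X. a.(0\{c} + b.X)) | —b→ u0
LTS(Q): 2 reachable states
  v0 = rec X. a.(0\{c} + b.X) + 0 | —a→ v1
  v1 = 0\{c} + b.(rec X. a.(0\{c} + b.X) + 0) | —b→ v0
Bisimilarity quotient blocks:
  B0 = {u0, v0}
  B1 = {u1, v1}
u0 ∈ B0, v0 ∈ B0 → same block
Bisimilar ⇒ trace-equivalent.

traces(P) = traces(Q)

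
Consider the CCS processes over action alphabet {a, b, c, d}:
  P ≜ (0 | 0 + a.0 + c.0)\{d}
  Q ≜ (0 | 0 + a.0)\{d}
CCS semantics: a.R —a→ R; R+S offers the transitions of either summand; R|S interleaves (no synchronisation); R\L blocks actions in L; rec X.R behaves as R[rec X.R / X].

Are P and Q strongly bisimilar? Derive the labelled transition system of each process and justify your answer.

not bisimilar

Reachable graph of P (2 states):
  s0 = (0 | 0 + a.0 + c.0)\{d} has moves -a-> s1, -c-> s1
  s1 = 0\{d} has moves (no moves)
Reachable graph of Q (2 states):
  t0 = (0 | 0 + a.0)\{d} has moves -a-> t1
  t1 = 0\{d} has moves (no moves)
Bisimilarity quotient blocks:
  B0 = {s0}
  B1 = {s1, t1}
  B2 = {t0}
s0 ∈ B0, t0 ∈ B2 → different blocks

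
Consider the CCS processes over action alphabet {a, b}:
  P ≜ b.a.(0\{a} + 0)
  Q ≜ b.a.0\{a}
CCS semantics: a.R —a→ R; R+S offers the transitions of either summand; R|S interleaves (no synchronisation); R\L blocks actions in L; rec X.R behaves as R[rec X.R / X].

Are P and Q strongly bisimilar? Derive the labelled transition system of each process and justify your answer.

bisimilar

P's transition system — 3 states:
  u0 = b.a.(0\{a} + 0) → —b→ u1
  u1 = a.(0\{a} + 0) → —a→ u2
  u2 = 0\{a} + 0 → (no moves)
Q's transition system — 3 states:
  v0 = b.a.0\{a} → —b→ v1
  v1 = a.0\{a} → —a→ v2
  v2 = 0\{a} → (no moves)
Partition-refinement fixed point:
  B0 = {u0, v0}
  B1 = {u1, v1}
  B2 = {u2, v2}
u0 ∈ B0, v0 ∈ B0 → same block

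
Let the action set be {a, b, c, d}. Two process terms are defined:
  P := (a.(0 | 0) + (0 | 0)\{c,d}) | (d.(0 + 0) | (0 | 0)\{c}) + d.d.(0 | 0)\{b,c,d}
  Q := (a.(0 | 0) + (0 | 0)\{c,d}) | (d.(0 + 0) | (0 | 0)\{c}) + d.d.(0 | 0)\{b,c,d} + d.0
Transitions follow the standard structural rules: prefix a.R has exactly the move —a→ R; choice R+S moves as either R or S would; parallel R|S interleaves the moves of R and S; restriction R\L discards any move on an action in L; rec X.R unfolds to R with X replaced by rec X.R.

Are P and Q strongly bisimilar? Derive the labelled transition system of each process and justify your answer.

Reachable graph of P (6 states):
  p0 = (a.(0 | 0) + (0 | 0)\{c,d}) | (d.(0 + 0) | (0 | 0)\{c}) + d.d.(0 | 0)\{b,c,d} has moves ··a··> p1, ··d··> p2, ··d··> p3
  p1 = 0 | 0 | (d.(0 + 0) | (0 | 0)\{c}) has moves ··d··> p4
  p2 = (a.(0 | 0) + (0 | 0)\{c,d}) | ((0 + 0) | (0 | 0)\{c}) has moves ··a··> p4
  p3 = d.(0 | 0)\{b,c,d} has moves ··d··> p5
  p4 = 0 | 0 | ((0 + 0) | (0 | 0)\{c}) has moves (no moves)
  p5 = (0 | 0)\{b,c,d} has moves (no moves)
Reachable graph of Q (7 states):
  q0 = (a.(0 | 0) + (0 | 0)\{c,d}) | (d.(0 + 0) | (0 | 0)\{c}) + d.d.(0 | 0)\{b,c,d} + d.0 has moves ··a··> q1, ··d··> q2, ··d··> q3, ··d··> q4
  q1 = 0 | 0 | (d.(0 + 0) | (0 | 0)\{c}) has moves ··d··> q5
  q2 = (a.(0 | 0) + (0 | 0)\{c,d}) | ((0 + 0) | (0 | 0)\{c}) has moves ··a··> q5
  q3 = 0 has moves (no moves)
  q4 = d.(0 | 0)\{b,c,d} has moves ··d··> q6
  q5 = 0 | 0 | ((0 + 0) | (0 | 0)\{c}) has moves (no moves)
  q6 = (0 | 0)\{b,c,d} has moves (no moves)
Partition-refinement fixed point:
  B0 = {p0}
  B1 = {p2, q2}
  B2 = {p4, p5, q3, q5, q6}
  B3 = {p1, p3, q1, q4}
  B4 = {q0}
p0 ∈ B0, q0 ∈ B4 → different blocks

not bisimilar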